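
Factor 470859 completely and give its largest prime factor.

470859 = 3 · 156953
156953 = 31 · 5063
5063 = 61 · 83
83 is prime.
So 470859 = 3 · 31 · 61 · 83; the largest prime factor is 83.

83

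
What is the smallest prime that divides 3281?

3281 is odd.
Digit sum 14, not divisible by 3.
Ends in 1: not divisible by 5.
7: 3281 = 7·468 + 5
11: 3281 = 11·298 + 3
13: 3281 = 13·252 + 5
17: 3281 = 17·193

17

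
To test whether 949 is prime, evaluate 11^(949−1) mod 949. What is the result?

11^1 ≡ 11 (mod 949)
11^2 ≡ 11^2 = 121 ≡ 121 (mod 949)
11^4 ≡ 121^2 = 14641 ≡ 406 (mod 949)
11^8 ≡ 406^2 = 164836 ≡ 659 (mod 949)
11^16 ≡ 659^2 = 434281 ≡ 588 (mod 949)
11^32 ≡ 588^2 = 345744 ≡ 308 (mod 949)
11^64 ≡ 308^2 = 94864 ≡ 913 (mod 949)
11^128 ≡ 913^2 = 833569 ≡ 347 (mod 949)
11^256 ≡ 347^2 = 120409 ≡ 835 (mod 949)
11^512 ≡ 835^2 = 697225 ≡ 659 (mod 949)
948 = 512 + 256 + 128 + 32 + 16 + 4 in binary powers of 2.
So 11^948 ≡ 659 · 835 · 347 · 308 · 588 · 406 ≡ 885 (mod 949).
Since 885 ≠ 1, base 11 is a Fermat witness: 949 is composite.

885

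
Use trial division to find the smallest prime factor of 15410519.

15410519 is odd.
Digit sum 26, not divisible by 3.
Ends in 9: not divisible by 5.
7: 15410519 = 7·2201502 + 5
11: 15410519 = 11·1400956 + 3
13: 15410519 = 13·1185424 + 7
17: 15410519 = 17·906501 + 2
19: 15410519 = 19·811079 + 18
23: 15410519 = 23·670022 + 13
29: 15410519 = 29·531397 + 6
31: 15410519 = 31·497113 + 16
37: 15410519 = 37·416500 + 19
41: 15410519 = 41·375866 + 13
43: 15410519 = 43·358384 + 7
47: 15410519 = 47·327883 + 18
53: 15410519 = 53·290764 + 27
59: 15410519 = 59·261195 + 14
61: 15410519 = 61·252631 + 28
67: 15410519 = 67·230007 + 50
71: 15410519 = 71·217049 + 40
73: 15410519 = 73·211103

73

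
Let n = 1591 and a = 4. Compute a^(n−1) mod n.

4^1 ≡ 4 (mod 1591)
4^2 ≡ 4^2 = 16 ≡ 16 (mod 1591)
4^4 ≡ 16^2 = 256 ≡ 256 (mod 1591)
4^8 ≡ 256^2 = 65536 ≡ 305 (mod 1591)
4^16 ≡ 305^2 = 93025 ≡ 747 (mod 1591)
4^32 ≡ 747^2 = 558009 ≡ 1159 (mod 1591)
4^64 ≡ 1159^2 = 1343281 ≡ 477 (mod 1591)
4^128 ≡ 477^2 = 227529 ≡ 16 (mod 1591)
4^256 ≡ 16^2 = 256 ≡ 256 (mod 1591)
4^512 ≡ 256^2 = 65536 ≡ 305 (mod 1591)
4^1024 ≡ 305^2 = 93025 ≡ 747 (mod 1591)
1590 = 1024 + 512 + 32 + 16 + 4 + 2 in binary powers of 2.
So 4^1590 ≡ 747 · 305 · 1159 · 747 · 256 · 16 ≡ 692 (mod 1591).
Since 692 ≠ 1, base 4 is a Fermat witness: 1591 is composite.

692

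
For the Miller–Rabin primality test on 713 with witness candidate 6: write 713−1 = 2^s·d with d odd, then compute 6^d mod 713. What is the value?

305

713 − 1 = 712 = 2^3 · 89, so d = 89.
6^1 ≡ 6 (mod 713)
6^2 ≡ 6^2 = 36 ≡ 36 (mod 713)
6^4 ≡ 36^2 = 1296 ≡ 583 (mod 713)
6^8 ≡ 583^2 = 339889 ≡ 501 (mod 713)
6^16 ≡ 501^2 = 251001 ≡ 25 (mod 713)
6^32 ≡ 25^2 = 625 ≡ 625 (mod 713)
6^64 ≡ 625^2 = 390625 ≡ 614 (mod 713)
89 = 64 + 16 + 8 + 1 in binary powers of 2.
So 6^89 ≡ 614 · 25 · 501 · 6 ≡ 305 (mod 713).
Squaring chain: 305 → 335 → 284; never reaches −1, so base 6 is a Miller–Rabin witness that 713 is composite.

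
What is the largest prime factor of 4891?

73

4891 = 67 · 73
73 is prime.
So 4891 = 67 · 73; the largest prime factor is 73.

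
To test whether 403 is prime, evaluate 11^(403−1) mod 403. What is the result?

11^1 ≡ 11 (mod 403)
11^2 ≡ 11^2 = 121 ≡ 121 (mod 403)
11^4 ≡ 121^2 = 14641 ≡ 133 (mod 403)
11^8 ≡ 133^2 = 17689 ≡ 360 (mod 403)
11^16 ≡ 360^2 = 129600 ≡ 237 (mod 403)
11^32 ≡ 237^2 = 56169 ≡ 152 (mod 403)
11^64 ≡ 152^2 = 23104 ≡ 133 (mod 403)
11^128 ≡ 133^2 = 17689 ≡ 360 (mod 403)
11^256 ≡ 360^2 = 129600 ≡ 237 (mod 403)
402 = 256 + 128 + 16 + 2 in binary powers of 2.
So 11^402 ≡ 237 · 360 · 237 · 121 ≡ 233 (mod 403).
Since 233 ≠ 1, base 11 is a Fermat witness: 403 is composite.

233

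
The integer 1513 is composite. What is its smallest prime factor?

17

1513 is odd.
Digit sum 10, not divisible by 3.
Ends in 3: not divisible by 5.
7: 1513 = 7·216 + 1
11: 1513 = 11·137 + 6
13: 1513 = 13·116 + 5
17: 1513 = 17·89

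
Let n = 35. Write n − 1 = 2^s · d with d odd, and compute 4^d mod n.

35 − 1 = 34 = 2^1 · 17, so d = 17.
4^1 ≡ 4 (mod 35)
4^2 ≡ 4^2 = 16 ≡ 16 (mod 35)
4^4 ≡ 16^2 = 256 ≡ 11 (mod 35)
4^8 ≡ 11^2 = 121 ≡ 16 (mod 35)
4^16 ≡ 16^2 = 256 ≡ 11 (mod 35)
17 = 16 + 1 in binary powers of 2.
So 4^17 ≡ 11 · 4 ≡ 9 (mod 35).
Squaring chain: 9; never reaches −1, so base 4 is a Miller–Rabin witness that 35 is composite.

9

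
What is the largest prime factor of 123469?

71

123469 = 37 · 3337
3337 = 47 · 71
71 is prime.
So 123469 = 37 · 47 · 71; the largest prime factor is 71.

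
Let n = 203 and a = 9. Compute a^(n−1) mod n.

16

9^1 ≡ 9 (mod 203)
9^2 ≡ 9^2 = 81 ≡ 81 (mod 203)
9^4 ≡ 81^2 = 6561 ≡ 65 (mod 203)
9^8 ≡ 65^2 = 4225 ≡ 165 (mod 203)
9^16 ≡ 165^2 = 27225 ≡ 23 (mod 203)
9^32 ≡ 23^2 = 529 ≡ 123 (mod 203)
9^64 ≡ 123^2 = 15129 ≡ 107 (mod 203)
9^128 ≡ 107^2 = 11449 ≡ 81 (mod 203)
202 = 128 + 64 + 8 + 2 in binary powers of 2.
So 9^202 ≡ 81 · 107 · 165 · 81 ≡ 16 (mod 203).
Since 16 ≠ 1, base 9 is a Fermat witness: 203 is composite.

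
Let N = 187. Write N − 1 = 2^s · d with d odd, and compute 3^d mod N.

148

187 − 1 = 186 = 2^1 · 93, so d = 93.
3^1 ≡ 3 (mod 187)
3^2 ≡ 3^2 = 9 ≡ 9 (mod 187)
3^4 ≡ 9^2 = 81 ≡ 81 (mod 187)
3^8 ≡ 81^2 = 6561 ≡ 16 (mod 187)
3^16 ≡ 16^2 = 256 ≡ 69 (mod 187)
3^32 ≡ 69^2 = 4761 ≡ 86 (mod 187)
3^64 ≡ 86^2 = 7396 ≡ 103 (mod 187)
93 = 64 + 16 + 8 + 4 + 1 in binary powers of 2.
So 3^93 ≡ 103 · 69 · 16 · 81 · 3 ≡ 148 (mod 187).
Squaring chain: 148; never reaches −1, so base 3 is a Miller–Rabin witness that 187 is composite.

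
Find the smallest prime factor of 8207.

29

8207 is odd.
Digit sum 17, not divisible by 3.
Ends in 7: not divisible by 5.
7: 8207 = 7·1172 + 3
11: 8207 = 11·746 + 1
13: 8207 = 13·631 + 4
17: 8207 = 17·482 + 13
19: 8207 = 19·431 + 18
23: 8207 = 23·356 + 19
29: 8207 = 29·283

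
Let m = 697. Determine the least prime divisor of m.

697 is odd.
Digit sum 22, not divisible by 3.
Ends in 7: not divisible by 5.
7: 697 = 7·99 + 4
11: 697 = 11·63 + 4
13: 697 = 13·53 + 8
17: 697 = 17·41

17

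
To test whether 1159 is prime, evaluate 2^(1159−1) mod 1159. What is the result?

2^1 ≡ 2 (mod 1159)
2^2 ≡ 2^2 = 4 ≡ 4 (mod 1159)
2^4 ≡ 4^2 = 16 ≡ 16 (mod 1159)
2^8 ≡ 16^2 = 256 ≡ 256 (mod 1159)
2^16 ≡ 256^2 = 65536 ≡ 632 (mod 1159)
2^32 ≡ 632^2 = 399424 ≡ 728 (mod 1159)
2^64 ≡ 728^2 = 529984 ≡ 321 (mod 1159)
2^128 ≡ 321^2 = 103041 ≡ 1049 (mod 1159)
2^256 ≡ 1049^2 = 1100401 ≡ 510 (mod 1159)
2^512 ≡ 510^2 = 260100 ≡ 484 (mod 1159)
2^1024 ≡ 484^2 = 234256 ≡ 138 (mod 1159)
1158 = 1024 + 128 + 4 + 2 in binary powers of 2.
So 2^1158 ≡ 138 · 1049 · 16 · 4 ≡ 881 (mod 1159).
Since 881 ≠ 1, base 2 is a Fermat witness: 1159 is composite.

881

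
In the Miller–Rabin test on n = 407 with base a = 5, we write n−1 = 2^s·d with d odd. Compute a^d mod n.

279

407 − 1 = 406 = 2^1 · 203, so d = 203.
5^1 ≡ 5 (mod 407)
5^2 ≡ 5^2 = 25 ≡ 25 (mod 407)
5^4 ≡ 25^2 = 625 ≡ 218 (mod 407)
5^8 ≡ 218^2 = 47524 ≡ 312 (mod 407)
5^16 ≡ 312^2 = 97344 ≡ 71 (mod 407)
5^32 ≡ 71^2 = 5041 ≡ 157 (mod 407)
5^64 ≡ 157^2 = 24649 ≡ 229 (mod 407)
5^128 ≡ 229^2 = 52441 ≡ 345 (mod 407)
203 = 128 + 64 + 8 + 2 + 1 in binary powers of 2.
So 5^203 ≡ 345 · 229 · 312 · 25 · 5 ≡ 279 (mod 407).
Squaring chain: 279; never reaches −1, so base 5 is a Miller–Rabin witness that 407 is composite.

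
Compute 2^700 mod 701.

1

2^1 ≡ 2 (mod 701)
2^2 ≡ 2^2 = 4 ≡ 4 (mod 701)
2^4 ≡ 4^2 = 16 ≡ 16 (mod 701)
2^8 ≡ 16^2 = 256 ≡ 256 (mod 701)
2^16 ≡ 256^2 = 65536 ≡ 343 (mod 701)
2^32 ≡ 343^2 = 117649 ≡ 582 (mod 701)
2^64 ≡ 582^2 = 338724 ≡ 141 (mod 701)
2^128 ≡ 141^2 = 19881 ≡ 253 (mod 701)
2^256 ≡ 253^2 = 64009 ≡ 218 (mod 701)
2^512 ≡ 218^2 = 47524 ≡ 557 (mod 701)
700 = 512 + 128 + 32 + 16 + 8 + 4 in binary powers of 2.
So 2^700 ≡ 557 · 253 · 582 · 343 · 256 · 16 ≡ 1 (mod 701).
Since the result is 1, base 2 gives no evidence that 701 is composite.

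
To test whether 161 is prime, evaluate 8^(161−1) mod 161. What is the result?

8^1 ≡ 8 (mod 161)
8^2 ≡ 8^2 = 64 ≡ 64 (mod 161)
8^4 ≡ 64^2 = 4096 ≡ 71 (mod 161)
8^8 ≡ 71^2 = 5041 ≡ 50 (mod 161)
8^16 ≡ 50^2 = 2500 ≡ 85 (mod 161)
8^32 ≡ 85^2 = 7225 ≡ 141 (mod 161)
8^64 ≡ 141^2 = 19881 ≡ 78 (mod 161)
8^128 ≡ 78^2 = 6084 ≡ 127 (mod 161)
160 = 128 + 32 in binary powers of 2.
So 8^160 ≡ 127 · 141 ≡ 36 (mod 161).
Since 36 ≠ 1, base 8 is a Fermat witness: 161 is composite.

36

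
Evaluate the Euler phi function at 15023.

14760

Factor: 15023 = 83 · 181.
φ(15023) = (83−1) · (181−1) = 82 · 180 = 14760.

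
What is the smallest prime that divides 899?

899 is odd.
Digit sum 26, not divisible by 3.
Ends in 9: not divisible by 5.
7: 899 = 7·128 + 3
11: 899 = 11·81 + 8
13: 899 = 13·69 + 2
17: 899 = 17·52 + 15
19: 899 = 19·47 + 6
23: 899 = 23·39 + 2
29: 899 = 29·31

29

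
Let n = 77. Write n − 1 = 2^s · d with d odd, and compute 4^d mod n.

77 − 1 = 76 = 2^2 · 19, so d = 19.
4^1 ≡ 4 (mod 77)
4^2 ≡ 4^2 = 16 ≡ 16 (mod 77)
4^4 ≡ 16^2 = 256 ≡ 25 (mod 77)
4^8 ≡ 25^2 = 625 ≡ 9 (mod 77)
4^16 ≡ 9^2 = 81 ≡ 4 (mod 77)
19 = 16 + 2 + 1 in binary powers of 2.
So 4^19 ≡ 4 · 16 · 4 ≡ 25 (mod 77).
Squaring chain: 25 → 9; never reaches −1, so base 4 is a Miller–Rabin witness that 77 is composite.

25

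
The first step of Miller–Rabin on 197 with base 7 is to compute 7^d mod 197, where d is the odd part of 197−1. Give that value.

196

197 − 1 = 196 = 2^2 · 49, so d = 49.
7^1 ≡ 7 (mod 197)
7^2 ≡ 7^2 = 49 ≡ 49 (mod 197)
7^4 ≡ 49^2 = 2401 ≡ 37 (mod 197)
7^8 ≡ 37^2 = 1369 ≡ 187 (mod 197)
7^16 ≡ 187^2 = 34969 ≡ 100 (mod 197)
7^32 ≡ 100^2 = 10000 ≡ 150 (mod 197)
49 = 32 + 16 + 1 in binary powers of 2.
So 7^49 ≡ 150 · 100 · 7 ≡ 196 (mod 197).
Since 7^d ≡ 196 (mod 197), base 7 does not prove 197 composite.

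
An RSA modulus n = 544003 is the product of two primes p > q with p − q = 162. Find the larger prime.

Since p = q + 162, we have 544003 = q(q + 162), so q² + 162q − 544003 = 0.
Discriminant: 162² + 4·544003 = 26244 + 2176012 = 2202256; √2202256 = 1484.
q = (−162 + 1484)/2 = 661, and p = q + 162 = 823.
Check: 661 · 823 = 544003.

823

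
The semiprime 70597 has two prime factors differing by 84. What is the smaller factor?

227

Since p = q + 84, we have 70597 = q(q + 84), so q² + 84q − 70597 = 0.
Discriminant: 84² + 4·70597 = 7056 + 282388 = 289444; √289444 = 538.
q = (−84 + 538)/2 = 227, and p = q + 84 = 311.
Check: 227 · 311 = 70597.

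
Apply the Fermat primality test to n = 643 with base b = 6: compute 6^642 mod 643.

1

6^1 ≡ 6 (mod 643)
6^2 ≡ 6^2 = 36 ≡ 36 (mod 643)
6^4 ≡ 36^2 = 1296 ≡ 10 (mod 643)
6^8 ≡ 10^2 = 100 ≡ 100 (mod 643)
6^16 ≡ 100^2 = 10000 ≡ 355 (mod 643)
6^32 ≡ 355^2 = 126025 ≡ 640 (mod 643)
6^64 ≡ 640^2 = 409600 ≡ 9 (mod 643)
6^128 ≡ 9^2 = 81 ≡ 81 (mod 643)
6^256 ≡ 81^2 = 6561 ≡ 131 (mod 643)
6^512 ≡ 131^2 = 17161 ≡ 443 (mod 643)
642 = 512 + 128 + 2 in binary powers of 2.
So 6^642 ≡ 443 · 81 · 36 ≡ 1 (mod 643).
Since the result is 1, base 6 gives no evidence that 643 is composite.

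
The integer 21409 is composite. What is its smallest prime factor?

79

21409 is odd.
Digit sum 16, not divisible by 3.
Ends in 9: not divisible by 5.
7: 21409 = 7·3058 + 3
11: 21409 = 11·1946 + 3
13: 21409 = 13·1646 + 11
17: 21409 = 17·1259 + 6
19: 21409 = 19·1126 + 15
23: 21409 = 23·930 + 19
29: 21409 = 29·738 + 7
31: 21409 = 31·690 + 19
37: 21409 = 37·578 + 23
41: 21409 = 41·522 + 7
43: 21409 = 43·497 + 38
47: 21409 = 47·455 + 24
53: 21409 = 53·403 + 50
59: 21409 = 59·362 + 51
61: 21409 = 61·350 + 59
67: 21409 = 67·319 + 36
71: 21409 = 71·301 + 38
73: 21409 = 73·293 + 20
79: 21409 = 79·271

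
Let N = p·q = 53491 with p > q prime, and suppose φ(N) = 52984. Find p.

φ(n) = (p−1)(q−1) = n − (p+q) + 1, so p + q = 53491 − 52984 + 1 = 508.
p and q are the roots of t² − 508t + 53491 = 0.
Discriminant: 508² − 4·53491 = 258064 − 213964 = 44100; √44100 = 210.
q = (508 − 210)/2 = 149, p = (508 + 210)/2 = 359.
Check: 149 · 359 = 53491.

359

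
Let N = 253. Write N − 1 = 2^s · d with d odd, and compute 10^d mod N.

253 − 1 = 252 = 2^2 · 63, so d = 63.
10^1 ≡ 10 (mod 253)
10^2 ≡ 10^2 = 100 ≡ 100 (mod 253)
10^4 ≡ 100^2 = 10000 ≡ 133 (mod 253)
10^8 ≡ 133^2 = 17689 ≡ 232 (mod 253)
10^16 ≡ 232^2 = 53824 ≡ 188 (mod 253)
10^32 ≡ 188^2 = 35344 ≡ 177 (mod 253)
63 = 32 + 16 + 8 + 4 + 2 + 1 in binary powers of 2.
So 10^63 ≡ 177 · 188 · 232 · 133 · 100 · 10 ≡ 21 (mod 253).
Squaring chain: 21 → 188; never reaches −1, so base 10 is a Miller–Rabin witness that 253 is composite.

21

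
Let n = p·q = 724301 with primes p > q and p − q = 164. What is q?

Since p = q + 164, we have 724301 = q(q + 164), so q² + 164q − 724301 = 0.
Discriminant: 164² + 4·724301 = 26896 + 2897204 = 2924100; √2924100 = 1710.
q = (−164 + 1710)/2 = 773, and p = q + 164 = 937.
Check: 773 · 937 = 724301.

773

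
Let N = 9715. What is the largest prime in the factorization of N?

9715 = 5 · 1943
1943 = 29 · 67
67 is prime.
So 9715 = 5 · 29 · 67; the largest prime factor is 67.

67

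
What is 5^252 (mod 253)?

124

5^1 ≡ 5 (mod 253)
5^2 ≡ 5^2 = 25 ≡ 25 (mod 253)
5^4 ≡ 25^2 = 625 ≡ 119 (mod 253)
5^8 ≡ 119^2 = 14161 ≡ 246 (mod 253)
5^16 ≡ 246^2 = 60516 ≡ 49 (mod 253)
5^32 ≡ 49^2 = 2401 ≡ 124 (mod 253)
5^64 ≡ 124^2 = 15376 ≡ 196 (mod 253)
5^128 ≡ 196^2 = 38416 ≡ 213 (mod 253)
252 = 128 + 64 + 32 + 16 + 8 + 4 in binary powers of 2.
So 5^252 ≡ 213 · 196 · 124 · 49 · 246 · 119 ≡ 124 (mod 253).
Since 124 ≠ 1, base 5 is a Fermat witness: 253 is composite.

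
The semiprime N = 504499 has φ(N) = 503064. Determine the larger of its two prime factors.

823

φ(n) = (p−1)(q−1) = n − (p+q) + 1, so p + q = 504499 − 503064 + 1 = 1436.
p and q are the roots of t² − 1436t + 504499 = 0.
Discriminant: 1436² − 4·504499 = 2062096 − 2017996 = 44100; √44100 = 210.
q = (1436 − 210)/2 = 613, p = (1436 + 210)/2 = 823.
Check: 613 · 823 = 504499.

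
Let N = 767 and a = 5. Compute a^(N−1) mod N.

454

5^1 ≡ 5 (mod 767)
5^2 ≡ 5^2 = 25 ≡ 25 (mod 767)
5^4 ≡ 25^2 = 625 ≡ 625 (mod 767)
5^8 ≡ 625^2 = 390625 ≡ 222 (mod 767)
5^16 ≡ 222^2 = 49284 ≡ 196 (mod 767)
5^32 ≡ 196^2 = 38416 ≡ 66 (mod 767)
5^64 ≡ 66^2 = 4356 ≡ 521 (mod 767)
5^128 ≡ 521^2 = 271441 ≡ 690 (mod 767)
5^256 ≡ 690^2 = 476100 ≡ 560 (mod 767)
5^512 ≡ 560^2 = 313600 ≡ 664 (mod 767)
766 = 512 + 128 + 64 + 32 + 16 + 8 + 4 + 2 in binary powers of 2.
So 5^766 ≡ 664 · 690 · 521 · 66 · 196 · 222 · 625 · 25 ≡ 454 (mod 767).
Since 454 ≠ 1, base 5 is a Fermat witness: 767 is composite.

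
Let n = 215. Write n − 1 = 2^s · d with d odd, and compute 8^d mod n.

215 − 1 = 214 = 2^1 · 107, so d = 107.
8^1 ≡ 8 (mod 215)
8^2 ≡ 8^2 = 64 ≡ 64 (mod 215)
8^4 ≡ 64^2 = 4096 ≡ 11 (mod 215)
8^8 ≡ 11^2 = 121 ≡ 121 (mod 215)
8^16 ≡ 121^2 = 14641 ≡ 21 (mod 215)
8^32 ≡ 21^2 = 441 ≡ 11 (mod 215)
8^64 ≡ 11^2 = 121 ≡ 121 (mod 215)
107 = 64 + 32 + 8 + 2 + 1 in binary powers of 2.
So 8^107 ≡ 121 · 11 · 121 · 64 · 8 ≡ 22 (mod 215).
Squaring chain: 22; never reaches −1, so base 8 is a Miller–Rabin witness that 215 is composite.

22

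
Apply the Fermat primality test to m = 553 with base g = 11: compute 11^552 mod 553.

302

11^1 ≡ 11 (mod 553)
11^2 ≡ 11^2 = 121 ≡ 121 (mod 553)
11^4 ≡ 121^2 = 14641 ≡ 263 (mod 553)
11^8 ≡ 263^2 = 69169 ≡ 44 (mod 553)
11^16 ≡ 44^2 = 1936 ≡ 277 (mod 553)
11^32 ≡ 277^2 = 76729 ≡ 415 (mod 553)
11^64 ≡ 415^2 = 172225 ≡ 242 (mod 553)
11^128 ≡ 242^2 = 58564 ≡ 499 (mod 553)
11^256 ≡ 499^2 = 249001 ≡ 151 (mod 553)
11^512 ≡ 151^2 = 22801 ≡ 128 (mod 553)
552 = 512 + 32 + 8 in binary powers of 2.
So 11^552 ≡ 128 · 415 · 44 ≡ 302 (mod 553).
Since 302 ≠ 1, base 11 is a Fermat witness: 553 is composite.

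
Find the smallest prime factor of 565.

565 is odd.
Digit sum 16, not divisible by 3.
Ends in 5: divisible by 5.

5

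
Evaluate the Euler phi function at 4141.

Factor: 4141 = 41 · 101.
φ(4141) = (41−1) · (101−1) = 40 · 100 = 4000.

4000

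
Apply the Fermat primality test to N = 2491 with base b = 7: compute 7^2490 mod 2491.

713

7^1 ≡ 7 (mod 2491)
7^2 ≡ 7^2 = 49 ≡ 49 (mod 2491)
7^4 ≡ 49^2 = 2401 ≡ 2401 (mod 2491)
7^8 ≡ 2401^2 = 5764801 ≡ 627 (mod 2491)
7^16 ≡ 627^2 = 393129 ≡ 2042 (mod 2491)
7^32 ≡ 2042^2 = 4169764 ≡ 2321 (mod 2491)
7^64 ≡ 2321^2 = 5387041 ≡ 1499 (mod 2491)
7^128 ≡ 1499^2 = 2247001 ≡ 119 (mod 2491)
7^256 ≡ 119^2 = 14161 ≡ 1706 (mod 2491)
7^512 ≡ 1706^2 = 2910436 ≡ 948 (mod 2491)
7^1024 ≡ 948^2 = 898704 ≡ 1944 (mod 2491)
7^2048 ≡ 1944^2 = 3779136 ≡ 289 (mod 2491)
2490 = 2048 + 256 + 128 + 32 + 16 + 8 + 2 in binary powers of 2.
So 7^2490 ≡ 289 · 1706 · 119 · 2321 · 2042 · 627 · 49 ≡ 713 (mod 2491).
Since 713 ≠ 1, base 7 is a Fermat witness: 2491 is composite.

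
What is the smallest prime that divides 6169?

6169 is odd.
Digit sum 22, not divisible by 3.
Ends in 9: not divisible by 5.
7: 6169 = 7·881 + 2
11: 6169 = 11·560 + 9
13: 6169 = 13·474 + 7
17: 6169 = 17·362 + 15
19: 6169 = 19·324 + 13
23: 6169 = 23·268 + 5
29: 6169 = 29·212 + 21
31: 6169 = 31·199

31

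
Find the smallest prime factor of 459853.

459853 is odd.
Digit sum 34, not divisible by 3.
Ends in 3: not divisible by 5.
7: 459853 = 7·65693 + 2
11: 459853 = 11·41804 + 9
13: 459853 = 13·35373 + 4
17: 459853 = 17·27050 + 3
19: 459853 = 19·24202 + 15
23: 459853 = 23·19993 + 14
29: 459853 = 29·15857

29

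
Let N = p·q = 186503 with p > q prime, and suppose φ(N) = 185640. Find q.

421

φ(n) = (p−1)(q−1) = n − (p+q) + 1, so p + q = 186503 − 185640 + 1 = 864.
p and q are the roots of t² − 864t + 186503 = 0.
Discriminant: 864² − 4·186503 = 746496 − 746012 = 484; √484 = 22.
q = (864 − 22)/2 = 421, p = (864 + 22)/2 = 443.
Check: 421 · 443 = 186503.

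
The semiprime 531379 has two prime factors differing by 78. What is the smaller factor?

Since p = q + 78, we have 531379 = q(q + 78), so q² + 78q − 531379 = 0.
Discriminant: 78² + 4·531379 = 6084 + 2125516 = 2131600; √2131600 = 1460.
q = (−78 + 1460)/2 = 691, and p = q + 78 = 769.
Check: 691 · 769 = 531379.

691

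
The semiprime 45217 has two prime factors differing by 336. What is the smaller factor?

Since p = q + 336, we have 45217 = q(q + 336), so q² + 336q − 45217 = 0.
Discriminant: 336² + 4·45217 = 112896 + 180868 = 293764; √293764 = 542.
q = (−336 + 542)/2 = 103, and p = q + 336 = 439.
Check: 103 · 439 = 45217.

103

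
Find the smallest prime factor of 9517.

9517 is odd.
Digit sum 22, not divisible by 3.
Ends in 7: not divisible by 5.
7: 9517 = 7·1359 + 4
11: 9517 = 11·865 + 2
13: 9517 = 13·732 + 1
17: 9517 = 17·559 + 14
19: 9517 = 19·500 + 17
23: 9517 = 23·413 + 18
29: 9517 = 29·328 + 5
31: 9517 = 31·307

31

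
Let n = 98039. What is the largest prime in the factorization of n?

79

98039 = 17 · 5767
5767 = 73 · 79
79 is prime.
So 98039 = 17 · 73 · 79; the largest prime factor is 79.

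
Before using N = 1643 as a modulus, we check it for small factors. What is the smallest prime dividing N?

31

1643 is odd.
Digit sum 14, not divisible by 3.
Ends in 3: not divisible by 5.
7: 1643 = 7·234 + 5
11: 1643 = 11·149 + 4
13: 1643 = 13·126 + 5
17: 1643 = 17·96 + 11
19: 1643 = 19·86 + 9
23: 1643 = 23·71 + 10
29: 1643 = 29·56 + 19
31: 1643 = 31·53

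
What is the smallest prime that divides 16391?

16391 is odd.
Digit sum 20, not divisible by 3.
Ends in 1: not divisible by 5.
7: 16391 = 7·2341 + 4
11: 16391 = 11·1490 + 1
13: 16391 = 13·1260 + 11
17: 16391 = 17·964 + 3
19: 16391 = 19·862 + 13
23: 16391 = 23·712 + 15
29: 16391 = 29·565 + 6
31: 16391 = 31·528 + 23
37: 16391 = 37·443

37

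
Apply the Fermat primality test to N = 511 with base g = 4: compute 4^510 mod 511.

4^1 ≡ 4 (mod 511)
4^2 ≡ 4^2 = 16 ≡ 16 (mod 511)
4^4 ≡ 16^2 = 256 ≡ 256 (mod 511)
4^8 ≡ 256^2 = 65536 ≡ 128 (mod 511)
4^16 ≡ 128^2 = 16384 ≡ 32 (mod 511)
4^32 ≡ 32^2 = 1024 ≡ 2 (mod 511)
4^64 ≡ 2^2 = 4 ≡ 4 (mod 511)
4^128 ≡ 4^2 = 16 ≡ 16 (mod 511)
4^256 ≡ 16^2 = 256 ≡ 256 (mod 511)
510 = 256 + 128 + 64 + 32 + 16 + 8 + 4 + 2 in binary powers of 2.
So 4^510 ≡ 256 · 16 · 4 · 2 · 32 · 128 · 256 · 16 ≡ 8 (mod 511).
Since 8 ≠ 1, base 4 is a Fermat witness: 511 is composite.

8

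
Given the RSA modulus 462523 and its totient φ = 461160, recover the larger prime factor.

733

φ(n) = (p−1)(q−1) = n − (p+q) + 1, so p + q = 462523 − 461160 + 1 = 1364.
p and q are the roots of t² − 1364t + 462523 = 0.
Discriminant: 1364² − 4·462523 = 1860496 − 1850092 = 10404; √10404 = 102.
q = (1364 − 102)/2 = 631, p = (1364 + 102)/2 = 733.
Check: 631 · 733 = 462523.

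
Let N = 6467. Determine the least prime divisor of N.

6467 is odd.
Digit sum 23, not divisible by 3.
Ends in 7: not divisible by 5.
7: 6467 = 7·923 + 6
11: 6467 = 11·587 + 10
13: 6467 = 13·497 + 6
17: 6467 = 17·380 + 7
19: 6467 = 19·340 + 7
23: 6467 = 23·281 + 4
29: 6467 = 29·223

29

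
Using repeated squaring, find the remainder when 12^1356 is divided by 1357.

12^1 ≡ 12 (mod 1357)
12^2 ≡ 12^2 = 144 ≡ 144 (mod 1357)
12^4 ≡ 144^2 = 20736 ≡ 381 (mod 1357)
12^8 ≡ 381^2 = 145161 ≡ 1319 (mod 1357)
12^16 ≡ 1319^2 = 1739761 ≡ 87 (mod 1357)
12^32 ≡ 87^2 = 7569 ≡ 784 (mod 1357)
12^64 ≡ 784^2 = 614656 ≡ 1292 (mod 1357)
12^128 ≡ 1292^2 = 1669264 ≡ 154 (mod 1357)
12^256 ≡ 154^2 = 23716 ≡ 647 (mod 1357)
12^512 ≡ 647^2 = 418609 ≡ 653 (mod 1357)
12^1024 ≡ 653^2 = 426409 ≡ 311 (mod 1357)
1356 = 1024 + 256 + 64 + 8 + 4 in binary powers of 2.
So 12^1356 ≡ 311 · 647 · 1292 · 1319 · 381 ≡ 1130 (mod 1357).
Since 1130 ≠ 1, base 12 is a Fermat witness: 1357 is composite.

1130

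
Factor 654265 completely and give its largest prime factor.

654265 = 5 · 130853
130853 = 19 · 6887
6887 = 71 · 97
97 is prime.
So 654265 = 5 · 19 · 71 · 97; the largest prime factor is 97.

97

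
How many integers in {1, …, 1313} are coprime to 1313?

1200

Factor: 1313 = 13 · 101.
φ(1313) = (13−1) · (101−1) = 12 · 100 = 1200.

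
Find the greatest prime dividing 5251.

5251 = 59 · 89
89 is prime.
So 5251 = 59 · 89; the largest prime factor is 89.

89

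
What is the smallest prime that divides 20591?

59

20591 is odd.
Digit sum 17, not divisible by 3.
Ends in 1: not divisible by 5.
7: 20591 = 7·2941 + 4
11: 20591 = 11·1871 + 10
13: 20591 = 13·1583 + 12
17: 20591 = 17·1211 + 4
19: 20591 = 19·1083 + 14
23: 20591 = 23·895 + 6
29: 20591 = 29·710 + 1
31: 20591 = 31·664 + 7
37: 20591 = 37·556 + 19
41: 20591 = 41·502 + 9
43: 20591 = 43·478 + 37
47: 20591 = 47·438 + 5
53: 20591 = 53·388 + 27
59: 20591 = 59·349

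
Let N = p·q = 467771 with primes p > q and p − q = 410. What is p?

Since p = q + 410, we have 467771 = q(q + 410), so q² + 410q − 467771 = 0.
Discriminant: 410² + 4·467771 = 168100 + 1871084 = 2039184; √2039184 = 1428.
q = (−410 + 1428)/2 = 509, and p = q + 410 = 919.
Check: 509 · 919 = 467771.

919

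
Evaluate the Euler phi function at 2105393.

2052000

Factor: 2105393 = 73 · 151 · 191.
φ(2105393) = (73−1) · (151−1) · (191−1) = 72 · 150 · 190 = 2052000.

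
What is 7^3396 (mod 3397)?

3054

7^1 ≡ 7 (mod 3397)
7^2 ≡ 7^2 = 49 ≡ 49 (mod 3397)
7^4 ≡ 49^2 = 2401 ≡ 2401 (mod 3397)
7^8 ≡ 2401^2 = 5764801 ≡ 92 (mod 3397)
7^16 ≡ 92^2 = 8464 ≡ 1670 (mod 3397)
7^32 ≡ 1670^2 = 2788900 ≡ 3360 (mod 3397)
7^64 ≡ 3360^2 = 11289600 ≡ 1369 (mod 3397)
7^128 ≡ 1369^2 = 1874161 ≡ 2414 (mod 3397)
7^256 ≡ 2414^2 = 5827396 ≡ 1541 (mod 3397)
7^512 ≡ 1541^2 = 2374681 ≡ 178 (mod 3397)
7^1024 ≡ 178^2 = 31684 ≡ 1111 (mod 3397)
7^2048 ≡ 1111^2 = 1234321 ≡ 1210 (mod 3397)
3396 = 2048 + 1024 + 256 + 64 + 4 in binary powers of 2.
So 7^3396 ≡ 1210 · 1111 · 1541 · 1369 · 2401 ≡ 3054 (mod 3397).
Since 3054 ≠ 1, base 7 is a Fermat witness: 3397 is composite.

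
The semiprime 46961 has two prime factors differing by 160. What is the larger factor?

311

Since p = q + 160, we have 46961 = q(q + 160), so q² + 160q − 46961 = 0.
Discriminant: 160² + 4·46961 = 25600 + 187844 = 213444; √213444 = 462.
q = (−160 + 462)/2 = 151, and p = q + 160 = 311.
Check: 151 · 311 = 46961.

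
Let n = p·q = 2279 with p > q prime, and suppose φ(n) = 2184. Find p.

53

φ(n) = (p−1)(q−1) = n − (p+q) + 1, so p + q = 2279 − 2184 + 1 = 96.
p and q are the roots of t² − 96t + 2279 = 0.
Discriminant: 96² − 4·2279 = 9216 − 9116 = 100; √100 = 10.
q = (96 − 10)/2 = 43, p = (96 + 10)/2 = 53.
Check: 43 · 53 = 2279.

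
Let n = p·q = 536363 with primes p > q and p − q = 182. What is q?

647

Since p = q + 182, we have 536363 = q(q + 182), so q² + 182q − 536363 = 0.
Discriminant: 182² + 4·536363 = 33124 + 2145452 = 2178576; √2178576 = 1476.
q = (−182 + 1476)/2 = 647, and p = q + 182 = 829.
Check: 647 · 829 = 536363.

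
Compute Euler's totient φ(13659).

8736

Factor: 13659 = 3 · 29 · 157.
φ(13659) = (3−1) · (29−1) · (157−1) = 2 · 28 · 156 = 8736.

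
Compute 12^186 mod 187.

111

12^1 ≡ 12 (mod 187)
12^2 ≡ 12^2 = 144 ≡ 144 (mod 187)
12^4 ≡ 144^2 = 20736 ≡ 166 (mod 187)
12^8 ≡ 166^2 = 27556 ≡ 67 (mod 187)
12^16 ≡ 67^2 = 4489 ≡ 1 (mod 187)
12^32 ≡ 1^2 = 1 ≡ 1 (mod 187)
12^64 ≡ 1^2 = 1 ≡ 1 (mod 187)
12^128 ≡ 1^2 = 1 ≡ 1 (mod 187)
186 = 128 + 32 + 16 + 8 + 2 in binary powers of 2.
So 12^186 ≡ 1 · 1 · 1 · 67 · 144 ≡ 111 (mod 187).
Since 111 ≠ 1, base 12 is a Fermat witness: 187 is composite.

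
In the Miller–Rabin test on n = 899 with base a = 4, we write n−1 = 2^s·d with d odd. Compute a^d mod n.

845

899 − 1 = 898 = 2^1 · 449, so d = 449.
4^1 ≡ 4 (mod 899)
4^2 ≡ 4^2 = 16 ≡ 16 (mod 899)
4^4 ≡ 16^2 = 256 ≡ 256 (mod 899)
4^8 ≡ 256^2 = 65536 ≡ 808 (mod 899)
4^16 ≡ 808^2 = 652864 ≡ 190 (mod 899)
4^32 ≡ 190^2 = 36100 ≡ 140 (mod 899)
4^64 ≡ 140^2 = 19600 ≡ 721 (mod 899)
4^128 ≡ 721^2 = 519841 ≡ 219 (mod 899)
4^256 ≡ 219^2 = 47961 ≡ 314 (mod 899)
449 = 256 + 128 + 64 + 1 in binary powers of 2.
So 4^449 ≡ 314 · 219 · 721 · 4 ≡ 845 (mod 899).
Squaring chain: 845; never reaches −1, so base 4 is a Miller–Rabin witness that 899 is composite.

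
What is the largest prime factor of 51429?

51429 = 3 · 17143
17143 = 7 · 2449
2449 = 31 · 79
79 is prime.
So 51429 = 3 · 7 · 31 · 79; the largest prime factor is 79.

79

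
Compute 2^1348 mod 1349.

651

2^1 ≡ 2 (mod 1349)
2^2 ≡ 2^2 = 4 ≡ 4 (mod 1349)
2^4 ≡ 4^2 = 16 ≡ 16 (mod 1349)
2^8 ≡ 16^2 = 256 ≡ 256 (mod 1349)
2^16 ≡ 256^2 = 65536 ≡ 784 (mod 1349)
2^32 ≡ 784^2 = 614656 ≡ 861 (mod 1349)
2^64 ≡ 861^2 = 741321 ≡ 720 (mod 1349)
2^128 ≡ 720^2 = 518400 ≡ 384 (mod 1349)
2^256 ≡ 384^2 = 147456 ≡ 415 (mod 1349)
2^512 ≡ 415^2 = 172225 ≡ 902 (mod 1349)
2^1024 ≡ 902^2 = 813604 ≡ 157 (mod 1349)
1348 = 1024 + 256 + 64 + 4 in binary powers of 2.
So 2^1348 ≡ 157 · 415 · 720 · 16 ≡ 651 (mod 1349).
Since 651 ≠ 1, base 2 is a Fermat witness: 1349 is composite.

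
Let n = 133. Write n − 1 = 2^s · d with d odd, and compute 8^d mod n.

133 − 1 = 132 = 2^2 · 33, so d = 33.
8^1 ≡ 8 (mod 133)
8^2 ≡ 8^2 = 64 ≡ 64 (mod 133)
8^4 ≡ 64^2 = 4096 ≡ 106 (mod 133)
8^8 ≡ 106^2 = 11236 ≡ 64 (mod 133)
8^16 ≡ 64^2 = 4096 ≡ 106 (mod 133)
8^32 ≡ 106^2 = 11236 ≡ 64 (mod 133)
33 = 32 + 1 in binary powers of 2.
So 8^33 ≡ 64 · 8 ≡ 113 (mod 133).
Squaring chain: 113 → 1; never reaches −1, so base 8 is a Miller–Rabin witness that 133 is composite.

113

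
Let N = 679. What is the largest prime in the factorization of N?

97

679 = 7 · 97
97 is prime.
So 679 = 7 · 97; the largest prime factor is 97.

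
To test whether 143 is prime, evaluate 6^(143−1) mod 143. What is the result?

69

6^1 ≡ 6 (mod 143)
6^2 ≡ 6^2 = 36 ≡ 36 (mod 143)
6^4 ≡ 36^2 = 1296 ≡ 9 (mod 143)
6^8 ≡ 9^2 = 81 ≡ 81 (mod 143)
6^16 ≡ 81^2 = 6561 ≡ 126 (mod 143)
6^32 ≡ 126^2 = 15876 ≡ 3 (mod 143)
6^64 ≡ 3^2 = 9 ≡ 9 (mod 143)
6^128 ≡ 9^2 = 81 ≡ 81 (mod 143)
142 = 128 + 8 + 4 + 2 in binary powers of 2.
So 6^142 ≡ 81 · 81 · 9 · 36 ≡ 69 (mod 143).
Since 69 ≠ 1, base 6 is a Fermat witness: 143 is composite.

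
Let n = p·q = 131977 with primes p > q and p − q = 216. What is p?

487

Since p = q + 216, we have 131977 = q(q + 216), so q² + 216q − 131977 = 0.
Discriminant: 216² + 4·131977 = 46656 + 527908 = 574564; √574564 = 758.
q = (−216 + 758)/2 = 271, and p = q + 216 = 487.
Check: 271 · 487 = 131977.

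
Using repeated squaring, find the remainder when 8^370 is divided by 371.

8^1 ≡ 8 (mod 371)
8^2 ≡ 8^2 = 64 ≡ 64 (mod 371)
8^4 ≡ 64^2 = 4096 ≡ 15 (mod 371)
8^8 ≡ 15^2 = 225 ≡ 225 (mod 371)
8^16 ≡ 225^2 = 50625 ≡ 169 (mod 371)
8^32 ≡ 169^2 = 28561 ≡ 365 (mod 371)
8^64 ≡ 365^2 = 133225 ≡ 36 (mod 371)
8^128 ≡ 36^2 = 1296 ≡ 183 (mod 371)
8^256 ≡ 183^2 = 33489 ≡ 99 (mod 371)
370 = 256 + 64 + 32 + 16 + 2 in binary powers of 2.
So 8^370 ≡ 99 · 36 · 365 · 169 · 64 ≡ 218 (mod 371).
Since 218 ≠ 1, base 8 is a Fermat witness: 371 is composite.

218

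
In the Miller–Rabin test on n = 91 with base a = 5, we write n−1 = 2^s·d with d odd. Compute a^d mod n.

91 − 1 = 90 = 2^1 · 45, so d = 45.
5^1 ≡ 5 (mod 91)
5^2 ≡ 5^2 = 25 ≡ 25 (mod 91)
5^4 ≡ 25^2 = 625 ≡ 79 (mod 91)
5^8 ≡ 79^2 = 6241 ≡ 53 (mod 91)
5^16 ≡ 53^2 = 2809 ≡ 79 (mod 91)
5^32 ≡ 79^2 = 6241 ≡ 53 (mod 91)
45 = 32 + 8 + 4 + 1 in binary powers of 2.
So 5^45 ≡ 53 · 53 · 79 · 5 ≡ 83 (mod 91).
Squaring chain: 83; never reaches −1, so base 5 is a Miller–Rabin witness that 91 is composite.

83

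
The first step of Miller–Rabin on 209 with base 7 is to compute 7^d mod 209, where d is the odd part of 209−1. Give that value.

178

209 − 1 = 208 = 2^4 · 13, so d = 13.
7^1 ≡ 7 (mod 209)
7^2 ≡ 7^2 = 49 ≡ 49 (mod 209)
7^4 ≡ 49^2 = 2401 ≡ 102 (mod 209)
7^8 ≡ 102^2 = 10404 ≡ 163 (mod 209)
13 = 8 + 4 + 1 in binary powers of 2.
So 7^13 ≡ 163 · 102 · 7 ≡ 178 (mod 209).
Squaring chain: 178 → 125 → 159 → 201; never reaches −1, so base 7 is a Miller–Rabin witness that 209 is composite.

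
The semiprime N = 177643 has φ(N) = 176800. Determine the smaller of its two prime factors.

401

φ(n) = (p−1)(q−1) = n − (p+q) + 1, so p + q = 177643 − 176800 + 1 = 844.
p and q are the roots of t² − 844t + 177643 = 0.
Discriminant: 844² − 4·177643 = 712336 − 710572 = 1764; √1764 = 42.
q = (844 − 42)/2 = 401, p = (844 + 42)/2 = 443.
Check: 401 · 443 = 177643.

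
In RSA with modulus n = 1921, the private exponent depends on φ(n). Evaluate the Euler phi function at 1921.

Factor: 1921 = 17 · 113.
φ(1921) = (17−1) · (113−1) = 16 · 112 = 1792.

1792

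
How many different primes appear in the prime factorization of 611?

611 = 13 · 47
611 = 13 · 47, which has 2 distinct prime factors.

2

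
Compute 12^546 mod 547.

1

12^1 ≡ 12 (mod 547)
12^2 ≡ 12^2 = 144 ≡ 144 (mod 547)
12^4 ≡ 144^2 = 20736 ≡ 497 (mod 547)
12^8 ≡ 497^2 = 247009 ≡ 312 (mod 547)
12^16 ≡ 312^2 = 97344 ≡ 525 (mod 547)
12^32 ≡ 525^2 = 275625 ≡ 484 (mod 547)
12^64 ≡ 484^2 = 234256 ≡ 140 (mod 547)
12^128 ≡ 140^2 = 19600 ≡ 455 (mod 547)
12^256 ≡ 455^2 = 207025 ≡ 259 (mod 547)
12^512 ≡ 259^2 = 67081 ≡ 347 (mod 547)
546 = 512 + 32 + 2 in binary powers of 2.
So 12^546 ≡ 347 · 484 · 144 ≡ 1 (mod 547).
Since the result is 1, base 12 gives no evidence that 547 is composite.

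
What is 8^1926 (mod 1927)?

8^1 ≡ 8 (mod 1927)
8^2 ≡ 8^2 = 64 ≡ 64 (mod 1927)
8^4 ≡ 64^2 = 4096 ≡ 242 (mod 1927)
8^8 ≡ 242^2 = 58564 ≡ 754 (mod 1927)
8^16 ≡ 754^2 = 568516 ≡ 51 (mod 1927)
8^32 ≡ 51^2 = 2601 ≡ 674 (mod 1927)
8^64 ≡ 674^2 = 454276 ≡ 1431 (mod 1927)
8^128 ≡ 1431^2 = 2047761 ≡ 1287 (mod 1927)
8^256 ≡ 1287^2 = 1656369 ≡ 1076 (mod 1927)
8^512 ≡ 1076^2 = 1157776 ≡ 1576 (mod 1927)
8^1024 ≡ 1576^2 = 2483776 ≡ 1800 (mod 1927)
1926 = 1024 + 512 + 256 + 128 + 4 + 2 in binary powers of 2.
So 8^1926 ≡ 1800 · 1576 · 1076 · 1287 · 242 · 64 ≡ 1630 (mod 1927).
Since 1630 ≠ 1, base 8 is a Fermat witness: 1927 is composite.

1630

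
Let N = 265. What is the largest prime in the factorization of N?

53

265 = 5 · 53
53 is prime.
So 265 = 5 · 53; the largest prime factor is 53.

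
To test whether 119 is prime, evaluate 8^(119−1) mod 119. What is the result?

106

8^1 ≡ 8 (mod 119)
8^2 ≡ 8^2 = 64 ≡ 64 (mod 119)
8^4 ≡ 64^2 = 4096 ≡ 50 (mod 119)
8^8 ≡ 50^2 = 2500 ≡ 1 (mod 119)
8^16 ≡ 1^2 = 1 ≡ 1 (mod 119)
8^32 ≡ 1^2 = 1 ≡ 1 (mod 119)
8^64 ≡ 1^2 = 1 ≡ 1 (mod 119)
118 = 64 + 32 + 16 + 4 + 2 in binary powers of 2.
So 8^118 ≡ 1 · 1 · 1 · 50 · 64 ≡ 106 (mod 119).
Since 106 ≠ 1, base 8 is a Fermat witness: 119 is composite.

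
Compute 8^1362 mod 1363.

573

8^1 ≡ 8 (mod 1363)
8^2 ≡ 8^2 = 64 ≡ 64 (mod 1363)
8^4 ≡ 64^2 = 4096 ≡ 7 (mod 1363)
8^8 ≡ 7^2 = 49 ≡ 49 (mod 1363)
8^16 ≡ 49^2 = 2401 ≡ 1038 (mod 1363)
8^32 ≡ 1038^2 = 1077444 ≡ 674 (mod 1363)
8^64 ≡ 674^2 = 454276 ≡ 397 (mod 1363)
8^128 ≡ 397^2 = 157609 ≡ 864 (mod 1363)
8^256 ≡ 864^2 = 746496 ≡ 935 (mod 1363)
8^512 ≡ 935^2 = 874225 ≡ 542 (mod 1363)
8^1024 ≡ 542^2 = 293764 ≡ 719 (mod 1363)
1362 = 1024 + 256 + 64 + 16 + 2 in binary powers of 2.
So 8^1362 ≡ 719 · 935 · 397 · 1038 · 64 ≡ 573 (mod 1363).
Since 573 ≠ 1, base 8 is a Fermat witness: 1363 is composite.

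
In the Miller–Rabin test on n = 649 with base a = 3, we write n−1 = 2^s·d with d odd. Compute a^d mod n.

649 − 1 = 648 = 2^3 · 81, so d = 81.
3^1 ≡ 3 (mod 649)
3^2 ≡ 3^2 = 9 ≡ 9 (mod 649)
3^4 ≡ 9^2 = 81 ≡ 81 (mod 649)
3^8 ≡ 81^2 = 6561 ≡ 71 (mod 649)
3^16 ≡ 71^2 = 5041 ≡ 498 (mod 649)
3^32 ≡ 498^2 = 248004 ≡ 86 (mod 649)
3^64 ≡ 86^2 = 7396 ≡ 257 (mod 649)
81 = 64 + 16 + 1 in binary powers of 2.
So 3^81 ≡ 257 · 498 · 3 ≡ 399 (mod 649).
Squaring chain: 399 → 196 → 125; never reaches −1, so base 3 is a Miller–Rabin witness that 649 is composite.

399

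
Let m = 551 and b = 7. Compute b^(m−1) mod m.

197

7^1 ≡ 7 (mod 551)
7^2 ≡ 7^2 = 49 ≡ 49 (mod 551)
7^4 ≡ 49^2 = 2401 ≡ 197 (mod 551)
7^8 ≡ 197^2 = 38809 ≡ 239 (mod 551)
7^16 ≡ 239^2 = 57121 ≡ 368 (mod 551)
7^32 ≡ 368^2 = 135424 ≡ 429 (mod 551)
7^64 ≡ 429^2 = 184041 ≡ 7 (mod 551)
7^128 ≡ 7^2 = 49 ≡ 49 (mod 551)
7^256 ≡ 49^2 = 2401 ≡ 197 (mod 551)
7^512 ≡ 197^2 = 38809 ≡ 239 (mod 551)
550 = 512 + 32 + 4 + 2 in binary powers of 2.
So 7^550 ≡ 239 · 429 · 197 · 49 ≡ 197 (mod 551).
Since 197 ≠ 1, base 7 is a Fermat witness: 551 is composite.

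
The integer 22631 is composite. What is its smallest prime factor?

22631 is odd.
Digit sum 14, not divisible by 3.
Ends in 1: not divisible by 5.
7: 22631 = 7·3233

7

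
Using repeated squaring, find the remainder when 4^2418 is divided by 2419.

879

4^1 ≡ 4 (mod 2419)
4^2 ≡ 4^2 = 16 ≡ 16 (mod 2419)
4^4 ≡ 16^2 = 256 ≡ 256 (mod 2419)
4^8 ≡ 256^2 = 65536 ≡ 223 (mod 2419)
4^16 ≡ 223^2 = 49729 ≡ 1349 (mod 2419)
4^32 ≡ 1349^2 = 1819801 ≡ 713 (mod 2419)
4^64 ≡ 713^2 = 508369 ≡ 379 (mod 2419)
4^128 ≡ 379^2 = 143641 ≡ 920 (mod 2419)
4^256 ≡ 920^2 = 846400 ≡ 2169 (mod 2419)
4^512 ≡ 2169^2 = 4704561 ≡ 2025 (mod 2419)
4^1024 ≡ 2025^2 = 4100625 ≡ 420 (mod 2419)
4^2048 ≡ 420^2 = 176400 ≡ 2232 (mod 2419)
2418 = 2048 + 256 + 64 + 32 + 16 + 2 in binary powers of 2.
So 4^2418 ≡ 2232 · 2169 · 379 · 713 · 1349 · 16 ≡ 879 (mod 2419).
Since 879 ≠ 1, base 4 is a Fermat witness: 2419 is composite.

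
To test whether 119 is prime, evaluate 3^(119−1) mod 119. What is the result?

3^1 ≡ 3 (mod 119)
3^2 ≡ 3^2 = 9 ≡ 9 (mod 119)
3^4 ≡ 9^2 = 81 ≡ 81 (mod 119)
3^8 ≡ 81^2 = 6561 ≡ 16 (mod 119)
3^16 ≡ 16^2 = 256 ≡ 18 (mod 119)
3^32 ≡ 18^2 = 324 ≡ 86 (mod 119)
3^64 ≡ 86^2 = 7396 ≡ 18 (mod 119)
118 = 64 + 32 + 16 + 4 + 2 in binary powers of 2.
So 3^118 ≡ 18 · 86 · 18 · 81 · 9 ≡ 32 (mod 119).
Since 32 ≠ 1, base 3 is a Fermat witness: 119 is composite.

32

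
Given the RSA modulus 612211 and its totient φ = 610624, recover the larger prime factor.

929

φ(n) = (p−1)(q−1) = n − (p+q) + 1, so p + q = 612211 − 610624 + 1 = 1588.
p and q are the roots of t² − 1588t + 612211 = 0.
Discriminant: 1588² − 4·612211 = 2521744 − 2448844 = 72900; √72900 = 270.
q = (1588 − 270)/2 = 659, p = (1588 + 270)/2 = 929.
Check: 659 · 929 = 612211.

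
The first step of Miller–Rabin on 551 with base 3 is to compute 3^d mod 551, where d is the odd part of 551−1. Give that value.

551 − 1 = 550 = 2^1 · 275, so d = 275.
3^1 ≡ 3 (mod 551)
3^2 ≡ 3^2 = 9 ≡ 9 (mod 551)
3^4 ≡ 9^2 = 81 ≡ 81 (mod 551)
3^8 ≡ 81^2 = 6561 ≡ 500 (mod 551)
3^16 ≡ 500^2 = 250000 ≡ 397 (mod 551)
3^32 ≡ 397^2 = 157609 ≡ 23 (mod 551)
3^64 ≡ 23^2 = 529 ≡ 529 (mod 551)
3^128 ≡ 529^2 = 279841 ≡ 484 (mod 551)
3^256 ≡ 484^2 = 234256 ≡ 81 (mod 551)
275 = 256 + 16 + 2 + 1 in binary powers of 2.
So 3^275 ≡ 81 · 397 · 9 · 3 ≡ 414 (mod 551).
Squaring chain: 414; never reaches −1, so base 3 is a Miller–Rabin witness that 551 is composite.

414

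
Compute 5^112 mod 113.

1

5^1 ≡ 5 (mod 113)
5^2 ≡ 5^2 = 25 ≡ 25 (mod 113)
5^4 ≡ 25^2 = 625 ≡ 60 (mod 113)
5^8 ≡ 60^2 = 3600 ≡ 97 (mod 113)
5^16 ≡ 97^2 = 9409 ≡ 30 (mod 113)
5^32 ≡ 30^2 = 900 ≡ 109 (mod 113)
5^64 ≡ 109^2 = 11881 ≡ 16 (mod 113)
112 = 64 + 32 + 16 in binary powers of 2.
So 5^112 ≡ 16 · 109 · 30 ≡ 1 (mod 113).
Since the result is 1, base 5 gives no evidence that 113 is composite.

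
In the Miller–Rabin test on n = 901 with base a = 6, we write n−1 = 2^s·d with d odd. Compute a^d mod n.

901 − 1 = 900 = 2^2 · 225, so d = 225.
6^1 ≡ 6 (mod 901)
6^2 ≡ 6^2 = 36 ≡ 36 (mod 901)
6^4 ≡ 36^2 = 1296 ≡ 395 (mod 901)
6^8 ≡ 395^2 = 156025 ≡ 152 (mod 901)
6^16 ≡ 152^2 = 23104 ≡ 579 (mod 901)
6^32 ≡ 579^2 = 335241 ≡ 69 (mod 901)
6^64 ≡ 69^2 = 4761 ≡ 256 (mod 901)
6^128 ≡ 256^2 = 65536 ≡ 664 (mod 901)
225 = 128 + 64 + 32 + 1 in binary powers of 2.
So 6^225 ≡ 664 · 256 · 69 · 6 ≡ 771 (mod 901).
Squaring chain: 771 → 682; never reaches −1, so base 6 is a Miller–Rabin witness that 901 is composite.

771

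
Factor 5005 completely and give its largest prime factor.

13

5005 = 5 · 1001
1001 = 7 · 143
143 = 11 · 13
13 is prime.
So 5005 = 5 · 7 · 11 · 13; the largest prime factor is 13.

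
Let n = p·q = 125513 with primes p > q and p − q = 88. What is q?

313

Since p = q + 88, we have 125513 = q(q + 88), so q² + 88q − 125513 = 0.
Discriminant: 88² + 4·125513 = 7744 + 502052 = 509796; √509796 = 714.
q = (−88 + 714)/2 = 313, and p = q + 88 = 401.
Check: 313 · 401 = 125513.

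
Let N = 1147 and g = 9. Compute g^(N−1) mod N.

9^1 ≡ 9 (mod 1147)
9^2 ≡ 9^2 = 81 ≡ 81 (mod 1147)
9^4 ≡ 81^2 = 6561 ≡ 826 (mod 1147)
9^8 ≡ 826^2 = 682276 ≡ 958 (mod 1147)
9^16 ≡ 958^2 = 917764 ≡ 164 (mod 1147)
9^32 ≡ 164^2 = 26896 ≡ 515 (mod 1147)
9^64 ≡ 515^2 = 265225 ≡ 268 (mod 1147)
9^128 ≡ 268^2 = 71824 ≡ 710 (mod 1147)
9^256 ≡ 710^2 = 504100 ≡ 567 (mod 1147)
9^512 ≡ 567^2 = 321489 ≡ 329 (mod 1147)
9^1024 ≡ 329^2 = 108241 ≡ 423 (mod 1147)
1146 = 1024 + 64 + 32 + 16 + 8 + 2 in binary powers of 2.
So 9^1146 ≡ 423 · 268 · 515 · 164 · 958 · 81 ≡ 1062 (mod 1147).
Since 1062 ≠ 1, base 9 is a Fermat witness: 1147 is composite.

1062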